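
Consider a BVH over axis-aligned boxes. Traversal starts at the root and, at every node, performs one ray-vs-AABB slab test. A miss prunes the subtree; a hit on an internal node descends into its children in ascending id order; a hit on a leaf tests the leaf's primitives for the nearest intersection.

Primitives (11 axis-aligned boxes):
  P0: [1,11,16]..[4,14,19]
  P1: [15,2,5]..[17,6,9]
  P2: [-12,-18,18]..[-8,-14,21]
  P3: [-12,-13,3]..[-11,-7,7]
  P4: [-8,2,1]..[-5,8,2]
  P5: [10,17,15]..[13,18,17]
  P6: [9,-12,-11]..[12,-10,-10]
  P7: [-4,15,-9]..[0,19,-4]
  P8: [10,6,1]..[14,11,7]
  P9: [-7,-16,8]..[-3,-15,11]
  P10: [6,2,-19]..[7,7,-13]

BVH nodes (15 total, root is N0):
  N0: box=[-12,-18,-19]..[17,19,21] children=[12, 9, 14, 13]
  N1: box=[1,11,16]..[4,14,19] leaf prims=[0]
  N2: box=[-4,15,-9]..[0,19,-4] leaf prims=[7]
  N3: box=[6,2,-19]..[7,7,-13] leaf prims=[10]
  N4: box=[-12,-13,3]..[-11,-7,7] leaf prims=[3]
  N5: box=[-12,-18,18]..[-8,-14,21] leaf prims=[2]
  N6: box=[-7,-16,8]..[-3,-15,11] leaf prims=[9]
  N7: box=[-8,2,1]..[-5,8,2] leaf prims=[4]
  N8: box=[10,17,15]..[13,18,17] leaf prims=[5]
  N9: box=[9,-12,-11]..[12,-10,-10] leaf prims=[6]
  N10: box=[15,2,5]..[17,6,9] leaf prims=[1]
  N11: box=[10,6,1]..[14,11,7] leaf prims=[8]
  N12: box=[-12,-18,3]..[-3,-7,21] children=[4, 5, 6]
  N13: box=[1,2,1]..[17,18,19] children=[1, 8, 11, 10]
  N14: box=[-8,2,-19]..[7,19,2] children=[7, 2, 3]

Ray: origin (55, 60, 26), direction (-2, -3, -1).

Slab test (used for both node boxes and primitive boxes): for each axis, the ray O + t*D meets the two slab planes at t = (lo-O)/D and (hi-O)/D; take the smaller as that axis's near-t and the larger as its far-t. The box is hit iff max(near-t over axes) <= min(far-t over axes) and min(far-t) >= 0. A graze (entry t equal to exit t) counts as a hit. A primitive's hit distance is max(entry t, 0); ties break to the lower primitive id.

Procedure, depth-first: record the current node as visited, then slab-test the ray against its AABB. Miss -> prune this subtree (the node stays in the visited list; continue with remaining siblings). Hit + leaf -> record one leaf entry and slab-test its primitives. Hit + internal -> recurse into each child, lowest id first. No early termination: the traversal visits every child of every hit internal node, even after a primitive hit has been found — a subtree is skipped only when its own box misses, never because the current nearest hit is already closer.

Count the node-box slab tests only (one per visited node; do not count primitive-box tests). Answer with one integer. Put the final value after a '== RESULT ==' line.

Walk:
N0 x:[19,67/2] y:[41/3,26] z:[5,45] -> hit [19,26], descend [9, 12, 13, 14]
  N9 x:[43/2,23] y:[70/3,24] z:[36,37] -> miss, prune
  N12 x:[29,67/2] y:[67/3,26] z:[5,23] -> miss, prune
  N13 x:[19,27] y:[14,58/3] z:[7,25] -> hit [19,58/3], descend [1, 8, 10, 11]
    N1 x:[51/2,27] y:[46/3,49/3] z:[7,10] -> miss, prune
    N8 x:[21,45/2] y:[14,43/3] z:[9,11] -> miss, prune
    N10 x:[19,20] y:[18,58/3] z:[17,21] -> hit [19,58/3] leaf, test {P1@t=19}
    N11 x:[41/2,45/2] y:[49/3,18] z:[19,25] -> miss, prune
  N14 x:[24,63/2] y:[41/3,58/3] z:[24,45] -> miss, prune

9 AABB tests over nodes [0, 9, 12, 13, 1, 8, 10, 11, 14]; 1 leaf entered; closest P1.

== RESULT ==
9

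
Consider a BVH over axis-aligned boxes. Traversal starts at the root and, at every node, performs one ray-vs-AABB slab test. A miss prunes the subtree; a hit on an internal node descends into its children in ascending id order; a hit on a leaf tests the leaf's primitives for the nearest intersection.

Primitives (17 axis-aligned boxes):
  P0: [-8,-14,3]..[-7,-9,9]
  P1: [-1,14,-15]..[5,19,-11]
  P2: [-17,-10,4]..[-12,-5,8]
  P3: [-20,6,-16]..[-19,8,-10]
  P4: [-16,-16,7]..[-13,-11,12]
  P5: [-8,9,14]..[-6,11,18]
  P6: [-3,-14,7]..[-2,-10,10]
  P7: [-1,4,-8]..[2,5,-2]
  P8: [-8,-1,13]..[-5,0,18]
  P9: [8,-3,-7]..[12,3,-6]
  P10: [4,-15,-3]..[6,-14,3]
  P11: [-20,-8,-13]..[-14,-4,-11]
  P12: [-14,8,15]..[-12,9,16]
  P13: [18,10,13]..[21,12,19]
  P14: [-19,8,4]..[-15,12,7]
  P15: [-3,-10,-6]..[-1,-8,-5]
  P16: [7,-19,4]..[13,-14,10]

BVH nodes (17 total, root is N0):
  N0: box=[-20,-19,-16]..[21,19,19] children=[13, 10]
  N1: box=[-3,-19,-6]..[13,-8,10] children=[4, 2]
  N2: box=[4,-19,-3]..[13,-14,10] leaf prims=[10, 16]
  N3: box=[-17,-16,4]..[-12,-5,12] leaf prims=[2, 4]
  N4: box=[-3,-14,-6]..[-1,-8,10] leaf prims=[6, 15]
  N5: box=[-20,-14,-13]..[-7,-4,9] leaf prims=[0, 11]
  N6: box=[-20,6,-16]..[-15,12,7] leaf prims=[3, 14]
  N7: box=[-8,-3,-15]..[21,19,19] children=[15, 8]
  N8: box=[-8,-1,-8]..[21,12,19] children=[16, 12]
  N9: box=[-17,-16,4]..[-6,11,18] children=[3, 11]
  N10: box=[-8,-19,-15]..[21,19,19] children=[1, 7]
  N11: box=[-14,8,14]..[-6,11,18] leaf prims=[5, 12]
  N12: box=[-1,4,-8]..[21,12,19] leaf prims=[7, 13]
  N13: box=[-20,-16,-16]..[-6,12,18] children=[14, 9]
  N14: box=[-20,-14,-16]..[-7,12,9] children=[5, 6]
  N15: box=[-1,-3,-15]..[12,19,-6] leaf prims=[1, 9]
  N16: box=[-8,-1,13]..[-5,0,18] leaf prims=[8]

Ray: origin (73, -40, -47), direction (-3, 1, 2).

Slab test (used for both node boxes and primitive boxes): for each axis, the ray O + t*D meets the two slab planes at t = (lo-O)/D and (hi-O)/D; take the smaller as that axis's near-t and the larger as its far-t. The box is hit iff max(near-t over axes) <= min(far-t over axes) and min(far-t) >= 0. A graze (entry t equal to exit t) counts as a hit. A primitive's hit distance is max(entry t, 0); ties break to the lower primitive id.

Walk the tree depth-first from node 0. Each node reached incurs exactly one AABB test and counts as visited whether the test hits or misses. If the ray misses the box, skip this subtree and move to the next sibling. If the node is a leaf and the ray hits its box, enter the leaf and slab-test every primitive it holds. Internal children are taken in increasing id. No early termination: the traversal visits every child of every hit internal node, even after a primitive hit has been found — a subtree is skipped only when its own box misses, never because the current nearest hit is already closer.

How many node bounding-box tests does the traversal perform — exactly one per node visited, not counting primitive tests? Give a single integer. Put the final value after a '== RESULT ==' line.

Trace the traversal:
N0 x:[52/3,31] y:[21,59] z:[31/2,33] -> hit [21,31], descend [10, 13]
  N10 x:[52/3,27] y:[21,59] z:[16,33] -> hit [21,27], descend [1, 7]
    N1 x:[20,76/3] y:[21,32] z:[41/2,57/2] -> hit [21,76/3], descend [2, 4]
      N2 x:[20,23] y:[21,26] z:[22,57/2] -> hit [22,23] leaf, test {P10(miss), P16(miss)}
      N4 x:[74/3,76/3] y:[26,32] z:[41/2,57/2] -> miss, prune
    N7 x:[52/3,27] y:[37,59] z:[16,33] -> miss, prune
  N13 x:[79/3,31] y:[24,52] z:[31/2,65/2] -> hit [79/3,31], descend [9, 14]
    N9 x:[79/3,30] y:[24,51] z:[51/2,65/2] -> hit [79/3,30], descend [3, 11]
      N3 x:[85/3,30] y:[24,35] z:[51/2,59/2] -> hit [85/3,59/2] leaf, test {P2(miss), P4@t=86/3}
      N11 x:[79/3,29] y:[48,51] z:[61/2,65/2] -> miss, prune
    N14 x:[80/3,31] y:[26,52] z:[31/2,28] -> hit [80/3,28], descend [5, 6]
      N5 x:[80/3,31] y:[26,36] z:[17,28] -> hit [80/3,28] leaf, test {P0@t=80/3, P11(miss)}
      N6 x:[88/3,31] y:[46,52] z:[31/2,27] -> miss, prune

Visited [0, 10, 1, 2, 4, 7, 13, 9, 3, 11, 14, 5, 6]. Tests: 13 box, 3 leaf. Nearest: P0.

== RESULT ==
13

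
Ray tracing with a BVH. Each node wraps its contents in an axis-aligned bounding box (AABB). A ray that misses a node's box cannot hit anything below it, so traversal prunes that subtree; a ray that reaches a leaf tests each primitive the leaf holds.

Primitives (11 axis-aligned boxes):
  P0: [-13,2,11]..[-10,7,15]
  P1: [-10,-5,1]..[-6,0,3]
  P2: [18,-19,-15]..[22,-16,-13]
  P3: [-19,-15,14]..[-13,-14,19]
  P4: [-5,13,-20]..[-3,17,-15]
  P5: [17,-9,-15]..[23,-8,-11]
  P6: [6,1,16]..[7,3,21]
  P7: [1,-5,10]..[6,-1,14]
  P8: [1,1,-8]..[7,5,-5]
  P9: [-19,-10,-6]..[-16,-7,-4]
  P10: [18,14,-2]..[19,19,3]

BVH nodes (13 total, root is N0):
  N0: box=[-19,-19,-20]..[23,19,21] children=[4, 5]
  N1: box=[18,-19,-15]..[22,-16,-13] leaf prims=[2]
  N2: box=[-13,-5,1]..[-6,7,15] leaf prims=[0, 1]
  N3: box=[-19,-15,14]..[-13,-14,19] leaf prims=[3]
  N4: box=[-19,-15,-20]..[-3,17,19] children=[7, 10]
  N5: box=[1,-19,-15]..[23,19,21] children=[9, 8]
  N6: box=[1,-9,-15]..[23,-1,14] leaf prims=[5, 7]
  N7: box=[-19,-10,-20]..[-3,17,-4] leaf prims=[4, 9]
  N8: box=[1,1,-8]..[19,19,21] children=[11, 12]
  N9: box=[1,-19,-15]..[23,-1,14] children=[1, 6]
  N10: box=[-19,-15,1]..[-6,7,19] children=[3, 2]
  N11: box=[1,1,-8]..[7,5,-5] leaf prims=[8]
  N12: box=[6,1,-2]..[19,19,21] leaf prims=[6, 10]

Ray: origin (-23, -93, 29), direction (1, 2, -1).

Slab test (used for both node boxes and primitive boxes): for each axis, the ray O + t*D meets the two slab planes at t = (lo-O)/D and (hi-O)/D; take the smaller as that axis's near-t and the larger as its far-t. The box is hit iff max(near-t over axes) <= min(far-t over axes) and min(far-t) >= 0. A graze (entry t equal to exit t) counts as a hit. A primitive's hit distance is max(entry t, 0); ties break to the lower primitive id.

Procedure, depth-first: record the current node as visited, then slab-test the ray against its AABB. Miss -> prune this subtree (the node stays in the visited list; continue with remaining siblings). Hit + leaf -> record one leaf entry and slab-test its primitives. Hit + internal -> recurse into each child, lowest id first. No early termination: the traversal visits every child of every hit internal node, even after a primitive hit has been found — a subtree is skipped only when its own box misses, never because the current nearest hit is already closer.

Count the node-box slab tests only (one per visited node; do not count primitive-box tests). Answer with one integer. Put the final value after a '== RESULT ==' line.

Walk:
N0 x:[4,46] y:[37,56] z:[8,49] -> hit [37,46], descend [4, 5]
  N4 x:[4,20] y:[39,55] z:[10,49] -> miss, prune
  N5 x:[24,46] y:[37,56] z:[8,44] -> hit [37,44], descend [8, 9]
    N8 x:[24,42] y:[47,56] z:[8,37] -> miss, prune
    N9 x:[24,46] y:[37,46] z:[15,44] -> hit [37,44], descend [1, 6]
      N1 x:[41,45] y:[37,77/2] z:[42,44] -> miss, prune
      N6 x:[24,46] y:[42,46] z:[15,44] -> hit [42,44] leaf, test {P5@t=42, P7(miss)}

Visited [0, 4, 5, 8, 9, 1, 6]. Tests: 7 box, 1 leaf. Nearest: P5.

== RESULT ==
7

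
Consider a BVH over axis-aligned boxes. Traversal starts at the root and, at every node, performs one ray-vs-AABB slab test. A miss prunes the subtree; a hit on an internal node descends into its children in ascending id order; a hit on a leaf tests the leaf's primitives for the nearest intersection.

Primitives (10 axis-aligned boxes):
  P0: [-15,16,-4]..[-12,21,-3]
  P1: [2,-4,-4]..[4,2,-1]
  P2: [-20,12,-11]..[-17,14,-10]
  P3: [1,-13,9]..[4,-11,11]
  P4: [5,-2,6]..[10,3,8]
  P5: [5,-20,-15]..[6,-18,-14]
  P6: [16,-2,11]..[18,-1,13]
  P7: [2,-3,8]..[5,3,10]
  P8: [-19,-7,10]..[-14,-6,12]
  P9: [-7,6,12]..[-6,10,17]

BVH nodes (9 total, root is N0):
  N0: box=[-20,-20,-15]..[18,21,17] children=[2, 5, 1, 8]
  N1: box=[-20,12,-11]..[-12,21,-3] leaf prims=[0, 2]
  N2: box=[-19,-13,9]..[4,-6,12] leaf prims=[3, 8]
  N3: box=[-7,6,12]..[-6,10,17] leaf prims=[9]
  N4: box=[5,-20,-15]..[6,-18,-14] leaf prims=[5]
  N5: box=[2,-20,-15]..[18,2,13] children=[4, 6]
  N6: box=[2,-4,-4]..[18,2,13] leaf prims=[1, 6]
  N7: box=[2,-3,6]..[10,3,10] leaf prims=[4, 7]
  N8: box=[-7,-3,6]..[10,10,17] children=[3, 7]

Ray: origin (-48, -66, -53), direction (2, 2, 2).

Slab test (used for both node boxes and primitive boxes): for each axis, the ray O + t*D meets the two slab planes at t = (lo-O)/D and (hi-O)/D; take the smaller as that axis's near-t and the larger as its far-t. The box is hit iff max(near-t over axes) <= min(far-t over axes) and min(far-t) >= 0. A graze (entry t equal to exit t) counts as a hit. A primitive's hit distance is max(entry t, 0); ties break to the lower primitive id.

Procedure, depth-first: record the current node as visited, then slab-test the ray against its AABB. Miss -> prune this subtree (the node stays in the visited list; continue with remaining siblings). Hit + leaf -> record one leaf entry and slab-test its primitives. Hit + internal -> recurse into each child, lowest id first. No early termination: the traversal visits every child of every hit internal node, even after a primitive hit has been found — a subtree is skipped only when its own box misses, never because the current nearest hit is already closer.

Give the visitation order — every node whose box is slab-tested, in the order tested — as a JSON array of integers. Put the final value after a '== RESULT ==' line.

Traverse from the root:
N0 x:[14,33] y:[23,87/2] z:[19,35] -> hit [23,33], descend [1, 2, 5, 8]
  N1 x:[14,18] y:[39,87/2] z:[21,25] -> miss, prune
  N2 x:[29/2,26] y:[53/2,30] z:[31,65/2] -> miss, prune
  N5 x:[25,33] y:[23,34] z:[19,33] -> hit [25,33], descend [4, 6]
    N4 x:[53/2,27] y:[23,24] z:[19,39/2] -> miss, prune
    N6 x:[25,33] y:[31,34] z:[49/2,33] -> hit [31,33] leaf, test {P1(miss), P6@t=32}
  N8 x:[41/2,29] y:[63/2,38] z:[59/2,35] -> miss, prune

Summary -> nodes [0, 1, 2, 5, 4, 6, 8]; box-tests=7; leaf-entries=1; first=P6

== RESULT ==
[0, 1, 2, 5, 4, 6, 8]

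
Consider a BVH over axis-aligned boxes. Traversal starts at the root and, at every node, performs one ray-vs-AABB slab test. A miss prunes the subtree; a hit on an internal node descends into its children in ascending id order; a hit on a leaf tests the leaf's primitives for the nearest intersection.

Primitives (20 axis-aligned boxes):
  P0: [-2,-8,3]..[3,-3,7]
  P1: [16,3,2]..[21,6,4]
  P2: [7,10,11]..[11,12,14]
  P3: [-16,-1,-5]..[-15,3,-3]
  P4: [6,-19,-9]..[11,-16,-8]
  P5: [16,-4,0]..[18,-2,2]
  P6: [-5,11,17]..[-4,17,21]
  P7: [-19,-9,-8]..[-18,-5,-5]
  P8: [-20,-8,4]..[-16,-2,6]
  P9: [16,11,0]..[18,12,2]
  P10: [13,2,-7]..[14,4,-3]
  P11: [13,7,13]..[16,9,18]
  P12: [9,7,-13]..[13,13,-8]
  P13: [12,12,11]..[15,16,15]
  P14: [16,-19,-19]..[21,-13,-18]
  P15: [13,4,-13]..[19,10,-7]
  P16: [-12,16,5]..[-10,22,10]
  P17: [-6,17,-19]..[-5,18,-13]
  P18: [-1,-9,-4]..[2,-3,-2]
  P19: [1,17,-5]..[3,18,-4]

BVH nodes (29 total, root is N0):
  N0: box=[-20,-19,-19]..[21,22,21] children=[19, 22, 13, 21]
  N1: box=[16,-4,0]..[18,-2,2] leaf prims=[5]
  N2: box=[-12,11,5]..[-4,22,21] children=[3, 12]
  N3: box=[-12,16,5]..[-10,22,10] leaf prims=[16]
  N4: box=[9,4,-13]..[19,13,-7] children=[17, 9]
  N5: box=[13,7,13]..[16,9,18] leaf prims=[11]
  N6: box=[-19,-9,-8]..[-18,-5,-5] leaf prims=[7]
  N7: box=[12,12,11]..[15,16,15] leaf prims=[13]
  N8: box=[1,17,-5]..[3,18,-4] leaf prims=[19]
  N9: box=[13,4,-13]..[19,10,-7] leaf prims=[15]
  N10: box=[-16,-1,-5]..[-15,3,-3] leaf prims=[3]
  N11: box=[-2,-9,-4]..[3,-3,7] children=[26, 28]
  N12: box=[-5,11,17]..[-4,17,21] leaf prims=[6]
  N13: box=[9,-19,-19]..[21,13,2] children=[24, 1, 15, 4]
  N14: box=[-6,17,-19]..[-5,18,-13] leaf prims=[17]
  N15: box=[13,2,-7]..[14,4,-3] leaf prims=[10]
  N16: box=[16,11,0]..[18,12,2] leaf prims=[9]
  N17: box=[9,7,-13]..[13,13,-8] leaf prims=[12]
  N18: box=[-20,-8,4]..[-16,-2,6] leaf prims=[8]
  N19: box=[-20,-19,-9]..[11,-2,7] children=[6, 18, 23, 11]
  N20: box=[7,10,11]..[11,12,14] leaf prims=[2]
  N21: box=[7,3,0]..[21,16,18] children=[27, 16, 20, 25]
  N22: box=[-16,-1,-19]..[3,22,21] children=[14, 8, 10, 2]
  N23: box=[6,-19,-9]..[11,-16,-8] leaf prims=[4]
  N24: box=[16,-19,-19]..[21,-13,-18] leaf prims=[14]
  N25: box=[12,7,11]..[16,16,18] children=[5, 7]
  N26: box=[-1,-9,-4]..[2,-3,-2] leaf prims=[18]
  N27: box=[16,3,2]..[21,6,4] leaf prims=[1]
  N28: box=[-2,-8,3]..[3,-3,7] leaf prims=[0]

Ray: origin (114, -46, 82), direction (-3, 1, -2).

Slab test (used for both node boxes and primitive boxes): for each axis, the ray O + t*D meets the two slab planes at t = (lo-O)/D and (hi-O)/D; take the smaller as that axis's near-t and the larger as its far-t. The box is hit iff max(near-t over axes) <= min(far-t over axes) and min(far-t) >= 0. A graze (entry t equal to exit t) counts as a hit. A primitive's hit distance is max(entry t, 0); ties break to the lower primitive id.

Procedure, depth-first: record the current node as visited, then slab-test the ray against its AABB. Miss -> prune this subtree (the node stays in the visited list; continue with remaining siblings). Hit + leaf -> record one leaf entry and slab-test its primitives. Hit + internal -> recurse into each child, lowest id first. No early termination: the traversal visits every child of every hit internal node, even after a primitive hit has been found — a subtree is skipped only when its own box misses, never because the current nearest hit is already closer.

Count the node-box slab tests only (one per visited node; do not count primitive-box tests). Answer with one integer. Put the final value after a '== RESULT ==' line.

Trace the traversal:
N0 x:[31,134/3] y:[27,68] z:[61/2,101/2] -> hit [31,134/3], descend [13, 19, 21, 22]
  N13 x:[31,35] y:[27,59] z:[40,101/2] -> miss, prune
  N19 x:[103/3,134/3] y:[27,44] z:[75/2,91/2] -> hit [75/2,44], descend [6, 11, 18, 23]
    N6 x:[44,133/3] y:[37,41] z:[87/2,45] -> miss, prune
    N11 x:[37,116/3] y:[37,43] z:[75/2,43] -> hit [75/2,116/3], descend [26, 28]
      N26 x:[112/3,115/3] y:[37,43] z:[42,43] -> miss, prune
      N28 x:[37,116/3] y:[38,43] z:[75/2,79/2] -> hit [38,116/3] leaf, test {P0@t=38}
    N18 x:[130/3,134/3] y:[38,44] z:[38,39] -> miss, prune
    N23 x:[103/3,36] y:[27,30] z:[45,91/2] -> miss, prune
  N21 x:[31,107/3] y:[49,62] z:[32,41] -> miss, prune
  N22 x:[37,130/3] y:[45,68] z:[61/2,101/2] -> miss, prune

Summary -> nodes [0, 13, 19, 6, 11, 26, 28, 18, 23, 21, 22]; box-tests=11; leaf-entries=1; first=P0

== RESULT ==
11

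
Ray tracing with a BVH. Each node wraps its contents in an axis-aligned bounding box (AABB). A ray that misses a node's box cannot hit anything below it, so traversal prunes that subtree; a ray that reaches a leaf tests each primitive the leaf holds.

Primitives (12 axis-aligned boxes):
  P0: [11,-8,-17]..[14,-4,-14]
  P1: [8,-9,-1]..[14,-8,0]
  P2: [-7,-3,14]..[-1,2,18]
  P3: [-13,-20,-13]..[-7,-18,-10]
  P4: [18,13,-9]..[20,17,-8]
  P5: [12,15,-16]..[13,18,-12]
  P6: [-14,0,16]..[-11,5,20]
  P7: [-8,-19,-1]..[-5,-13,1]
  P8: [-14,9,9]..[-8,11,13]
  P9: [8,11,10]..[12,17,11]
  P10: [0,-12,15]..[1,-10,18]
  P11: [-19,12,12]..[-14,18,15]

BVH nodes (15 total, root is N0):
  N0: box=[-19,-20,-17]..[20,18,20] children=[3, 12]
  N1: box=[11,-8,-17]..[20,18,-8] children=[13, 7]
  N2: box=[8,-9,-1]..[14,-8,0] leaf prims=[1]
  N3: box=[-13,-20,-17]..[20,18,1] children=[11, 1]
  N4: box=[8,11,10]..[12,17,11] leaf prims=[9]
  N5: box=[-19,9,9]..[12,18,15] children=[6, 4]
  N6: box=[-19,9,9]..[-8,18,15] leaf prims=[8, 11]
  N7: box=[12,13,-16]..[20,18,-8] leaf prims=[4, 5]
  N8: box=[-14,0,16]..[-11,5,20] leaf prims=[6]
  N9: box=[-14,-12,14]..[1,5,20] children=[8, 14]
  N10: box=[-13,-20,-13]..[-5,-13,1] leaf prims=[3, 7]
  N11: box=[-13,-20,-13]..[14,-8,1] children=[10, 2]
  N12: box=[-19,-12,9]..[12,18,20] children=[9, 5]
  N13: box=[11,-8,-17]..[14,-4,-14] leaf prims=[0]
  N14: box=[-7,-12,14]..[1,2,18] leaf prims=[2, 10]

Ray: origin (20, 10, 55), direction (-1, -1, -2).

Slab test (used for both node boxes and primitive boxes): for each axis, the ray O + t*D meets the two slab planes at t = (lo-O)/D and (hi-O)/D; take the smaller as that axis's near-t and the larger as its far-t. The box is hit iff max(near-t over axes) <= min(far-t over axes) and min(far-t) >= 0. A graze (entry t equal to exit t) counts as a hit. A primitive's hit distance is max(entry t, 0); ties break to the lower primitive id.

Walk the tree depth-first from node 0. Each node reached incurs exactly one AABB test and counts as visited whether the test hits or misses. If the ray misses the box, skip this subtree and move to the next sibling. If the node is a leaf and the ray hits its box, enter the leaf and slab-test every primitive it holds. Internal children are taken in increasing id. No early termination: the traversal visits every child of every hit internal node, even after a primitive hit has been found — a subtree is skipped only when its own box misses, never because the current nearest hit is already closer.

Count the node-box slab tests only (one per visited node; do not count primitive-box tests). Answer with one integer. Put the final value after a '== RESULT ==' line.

Trace the traversal:
N0 x:[0,39] y:[-8,30] z:[35/2,36] -> hit [35/2,30], descend [3, 12]
  N3 x:[0,33] y:[-8,30] z:[27,36] -> hit [27,30], descend [1, 11]
    N1 x:[0,9] y:[-8,18] z:[63/2,36] -> miss, prune
    N11 x:[6,33] y:[18,30] z:[27,34] -> hit [27,30], descend [2, 10]
      N2 x:[6,12] y:[18,19] z:[55/2,28] -> miss, prune
      N10 x:[25,33] y:[23,30] z:[27,34] -> hit [27,30] leaf, test {P3(miss), P7@t=27}
  N12 x:[8,39] y:[-8,22] z:[35/2,23] -> hit [35/2,22], descend [5, 9]
    N5 x:[8,39] y:[-8,1] z:[20,23] -> miss, prune
    N9 x:[19,34] y:[5,22] z:[35/2,41/2] -> hit [19,41/2], descend [8, 14]
      N8 x:[31,34] y:[5,10] z:[35/2,39/2] -> miss, prune
      N14 x:[19,27] y:[8,22] z:[37/2,41/2] -> hit [19,41/2] leaf, test {P2(miss), P10@t=20}

Visited [0, 3, 1, 11, 2, 10, 12, 5, 9, 8, 14]. Tests: 11 box, 2 leaf. Nearest: P10.

== RESULT ==
11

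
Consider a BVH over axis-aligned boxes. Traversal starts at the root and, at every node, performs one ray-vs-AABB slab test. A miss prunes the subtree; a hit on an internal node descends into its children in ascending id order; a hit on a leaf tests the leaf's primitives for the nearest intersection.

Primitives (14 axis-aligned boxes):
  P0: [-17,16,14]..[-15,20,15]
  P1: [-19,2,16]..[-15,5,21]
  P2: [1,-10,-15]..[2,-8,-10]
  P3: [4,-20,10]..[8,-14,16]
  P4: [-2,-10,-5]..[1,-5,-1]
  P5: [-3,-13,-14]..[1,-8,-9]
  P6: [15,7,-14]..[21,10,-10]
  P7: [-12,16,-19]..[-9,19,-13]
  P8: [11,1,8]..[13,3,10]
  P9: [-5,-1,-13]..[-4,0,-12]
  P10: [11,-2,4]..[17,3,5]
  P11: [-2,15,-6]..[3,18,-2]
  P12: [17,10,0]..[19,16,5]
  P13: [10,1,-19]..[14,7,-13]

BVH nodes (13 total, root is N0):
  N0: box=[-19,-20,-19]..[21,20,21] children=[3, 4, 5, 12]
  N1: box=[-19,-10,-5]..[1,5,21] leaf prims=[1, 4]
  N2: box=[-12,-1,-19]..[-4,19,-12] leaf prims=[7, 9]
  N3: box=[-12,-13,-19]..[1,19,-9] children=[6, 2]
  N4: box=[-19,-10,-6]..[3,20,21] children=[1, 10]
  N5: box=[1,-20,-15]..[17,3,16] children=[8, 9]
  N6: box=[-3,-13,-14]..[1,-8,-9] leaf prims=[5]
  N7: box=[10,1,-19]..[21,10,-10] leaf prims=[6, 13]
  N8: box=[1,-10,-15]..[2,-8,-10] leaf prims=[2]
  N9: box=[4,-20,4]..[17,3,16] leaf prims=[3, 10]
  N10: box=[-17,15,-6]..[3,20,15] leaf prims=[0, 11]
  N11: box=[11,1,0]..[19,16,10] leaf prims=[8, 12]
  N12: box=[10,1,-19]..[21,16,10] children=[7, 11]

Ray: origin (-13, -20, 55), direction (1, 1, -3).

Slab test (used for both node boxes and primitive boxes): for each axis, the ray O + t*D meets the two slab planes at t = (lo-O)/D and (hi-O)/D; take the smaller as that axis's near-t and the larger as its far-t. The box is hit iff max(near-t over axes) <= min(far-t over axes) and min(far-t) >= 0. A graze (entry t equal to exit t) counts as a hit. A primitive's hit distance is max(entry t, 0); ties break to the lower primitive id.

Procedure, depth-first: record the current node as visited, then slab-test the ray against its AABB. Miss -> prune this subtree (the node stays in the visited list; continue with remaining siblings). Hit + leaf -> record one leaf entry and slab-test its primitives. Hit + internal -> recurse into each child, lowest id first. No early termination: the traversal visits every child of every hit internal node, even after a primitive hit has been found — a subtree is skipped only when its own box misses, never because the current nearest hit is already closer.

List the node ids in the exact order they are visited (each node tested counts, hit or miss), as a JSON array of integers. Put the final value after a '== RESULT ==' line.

Traverse from the root:
N0 x:[-6,34] y:[0,40] z:[34/3,74/3] -> hit [34/3,74/3], descend [3, 4, 5, 12]
  N3 x:[1,14] y:[7,39] z:[64/3,74/3] -> miss, prune
  N4 x:[-6,16] y:[10,40] z:[34/3,61/3] -> hit [34/3,16], descend [1, 10]
    N1 x:[-6,14] y:[10,25] z:[34/3,20] -> hit [34/3,14] leaf, test {P1(miss), P4(miss)}
    N10 x:[-4,16] y:[35,40] z:[40/3,61/3] -> miss, prune
  N5 x:[14,30] y:[0,23] z:[13,70/3] -> hit [14,23], descend [8, 9]
    N8 x:[14,15] y:[10,12] z:[65/3,70/3] -> miss, prune
    N9 x:[17,30] y:[0,23] z:[13,17] -> hit [17,17] leaf, test {P3(miss), P10(miss)}
  N12 x:[23,34] y:[21,36] z:[15,74/3] -> hit [23,74/3], descend [7, 11]
    N7 x:[23,34] y:[21,30] z:[65/3,74/3] -> hit [23,74/3] leaf, test {P6(miss), P13@t=23}
    N11 x:[24,32] y:[21,36] z:[15,55/3] -> miss, prune

Summary -> nodes [0, 3, 4, 1, 10, 5, 8, 9, 12, 7, 11]; box-tests=11; leaf-entries=3; first=P13

== RESULT ==
[0, 3, 4, 1, 10, 5, 8, 9, 12, 7, 11]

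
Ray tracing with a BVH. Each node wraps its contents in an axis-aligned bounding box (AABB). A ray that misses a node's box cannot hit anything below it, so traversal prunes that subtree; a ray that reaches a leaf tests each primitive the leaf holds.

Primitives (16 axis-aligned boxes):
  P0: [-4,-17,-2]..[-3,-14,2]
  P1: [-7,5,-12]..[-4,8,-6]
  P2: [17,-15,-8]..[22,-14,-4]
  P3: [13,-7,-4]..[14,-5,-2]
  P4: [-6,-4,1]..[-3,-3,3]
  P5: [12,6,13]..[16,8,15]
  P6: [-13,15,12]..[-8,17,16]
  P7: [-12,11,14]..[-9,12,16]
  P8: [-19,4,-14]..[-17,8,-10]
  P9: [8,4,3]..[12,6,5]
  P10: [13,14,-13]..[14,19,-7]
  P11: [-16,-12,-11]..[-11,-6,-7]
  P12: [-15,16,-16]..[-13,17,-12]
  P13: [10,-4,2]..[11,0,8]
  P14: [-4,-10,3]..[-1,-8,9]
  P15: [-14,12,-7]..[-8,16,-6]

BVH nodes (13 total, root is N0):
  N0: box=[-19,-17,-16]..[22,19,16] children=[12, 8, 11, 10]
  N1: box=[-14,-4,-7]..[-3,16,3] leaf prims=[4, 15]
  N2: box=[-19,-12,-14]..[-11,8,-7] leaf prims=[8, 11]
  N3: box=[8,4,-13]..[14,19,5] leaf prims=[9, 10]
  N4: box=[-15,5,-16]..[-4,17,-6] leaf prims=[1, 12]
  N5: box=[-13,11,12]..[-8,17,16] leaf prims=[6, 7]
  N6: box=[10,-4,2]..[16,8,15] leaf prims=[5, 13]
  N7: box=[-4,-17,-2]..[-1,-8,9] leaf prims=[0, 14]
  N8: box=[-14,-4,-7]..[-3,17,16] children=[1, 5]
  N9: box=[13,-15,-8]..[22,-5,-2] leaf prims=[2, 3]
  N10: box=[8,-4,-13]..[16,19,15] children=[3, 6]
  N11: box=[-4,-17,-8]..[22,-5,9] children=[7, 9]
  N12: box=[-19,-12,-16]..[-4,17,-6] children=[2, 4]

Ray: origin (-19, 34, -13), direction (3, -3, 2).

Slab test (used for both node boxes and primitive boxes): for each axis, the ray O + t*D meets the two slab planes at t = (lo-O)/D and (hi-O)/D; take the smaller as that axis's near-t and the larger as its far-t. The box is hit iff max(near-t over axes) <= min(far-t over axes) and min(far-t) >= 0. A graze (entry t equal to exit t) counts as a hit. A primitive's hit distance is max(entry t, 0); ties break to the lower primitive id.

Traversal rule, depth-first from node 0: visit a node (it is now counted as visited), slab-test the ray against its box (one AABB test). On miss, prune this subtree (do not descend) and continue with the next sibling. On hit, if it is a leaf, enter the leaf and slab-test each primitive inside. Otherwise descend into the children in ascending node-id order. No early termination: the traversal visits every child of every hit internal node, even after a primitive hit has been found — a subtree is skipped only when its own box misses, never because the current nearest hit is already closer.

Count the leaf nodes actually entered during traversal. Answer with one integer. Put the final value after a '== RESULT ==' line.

Trace the traversal:
N0 x:[0,41/3] y:[5,17] z:[-3/2,29/2] -> hit [5,41/3], descend [8, 10, 11, 12]
  N8 x:[5/3,16/3] y:[17/3,38/3] z:[3,29/2] -> miss, prune
  N10 x:[9,35/3] y:[5,38/3] z:[0,14] -> hit [9,35/3], descend [3, 6]
    N3 x:[9,11] y:[5,10] z:[0,9] -> hit [9,9] leaf, test {P9(miss), P10(miss)}
    N6 x:[29/3,35/3] y:[26/3,38/3] z:[15/2,14] -> hit [29/3,35/3] leaf, test {P5(miss), P13(miss)}
  N11 x:[5,41/3] y:[13,17] z:[5/2,11] -> miss, prune
  N12 x:[0,5] y:[17/3,46/3] z:[-3/2,7/2] -> miss, prune

Visited [0, 8, 10, 3, 6, 11, 12]. Tests: 7 box, 2 leaf. Nearest: miss.

== RESULT ==
2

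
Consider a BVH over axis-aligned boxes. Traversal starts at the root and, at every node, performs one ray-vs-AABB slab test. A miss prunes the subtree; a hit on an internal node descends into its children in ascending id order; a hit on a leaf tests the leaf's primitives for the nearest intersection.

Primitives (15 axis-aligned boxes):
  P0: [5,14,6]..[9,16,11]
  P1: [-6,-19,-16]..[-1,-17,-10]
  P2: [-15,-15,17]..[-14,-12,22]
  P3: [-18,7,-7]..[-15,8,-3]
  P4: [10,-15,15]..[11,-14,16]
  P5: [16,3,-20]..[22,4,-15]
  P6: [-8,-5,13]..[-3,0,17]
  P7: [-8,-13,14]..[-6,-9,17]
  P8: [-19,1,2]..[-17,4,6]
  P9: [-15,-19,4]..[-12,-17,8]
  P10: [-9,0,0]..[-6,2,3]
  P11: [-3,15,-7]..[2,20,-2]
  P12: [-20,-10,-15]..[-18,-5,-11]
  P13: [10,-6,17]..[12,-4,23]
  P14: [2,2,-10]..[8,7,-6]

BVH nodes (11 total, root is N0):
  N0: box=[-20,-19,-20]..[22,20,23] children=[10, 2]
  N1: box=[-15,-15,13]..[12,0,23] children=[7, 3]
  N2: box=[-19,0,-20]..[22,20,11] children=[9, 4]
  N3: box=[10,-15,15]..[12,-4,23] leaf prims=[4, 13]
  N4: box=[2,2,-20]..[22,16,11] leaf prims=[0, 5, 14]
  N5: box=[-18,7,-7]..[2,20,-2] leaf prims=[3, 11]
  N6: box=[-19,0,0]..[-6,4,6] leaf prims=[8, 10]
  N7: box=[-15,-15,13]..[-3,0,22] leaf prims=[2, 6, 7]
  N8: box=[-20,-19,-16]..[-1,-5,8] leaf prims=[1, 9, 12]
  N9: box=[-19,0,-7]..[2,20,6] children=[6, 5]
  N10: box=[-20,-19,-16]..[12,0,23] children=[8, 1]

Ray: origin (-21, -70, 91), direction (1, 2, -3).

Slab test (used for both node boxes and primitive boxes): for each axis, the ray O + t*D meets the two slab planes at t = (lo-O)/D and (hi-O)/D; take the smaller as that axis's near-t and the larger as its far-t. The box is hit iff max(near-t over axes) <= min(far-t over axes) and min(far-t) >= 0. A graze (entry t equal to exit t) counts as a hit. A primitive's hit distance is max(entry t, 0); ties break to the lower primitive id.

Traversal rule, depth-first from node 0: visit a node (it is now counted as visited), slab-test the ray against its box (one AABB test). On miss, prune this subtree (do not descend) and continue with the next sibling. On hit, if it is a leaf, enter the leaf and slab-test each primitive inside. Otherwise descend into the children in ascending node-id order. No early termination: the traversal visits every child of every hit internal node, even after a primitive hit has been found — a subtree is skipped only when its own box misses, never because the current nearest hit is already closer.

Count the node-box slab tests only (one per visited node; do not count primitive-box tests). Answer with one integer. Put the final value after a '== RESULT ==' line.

Walk:
N0 x:[1,43] y:[51/2,45] z:[68/3,37] -> hit [51/2,37], descend [2, 10]
  N2 x:[2,43] y:[35,45] z:[80/3,37] -> hit [35,37], descend [4, 9]
    N4 x:[23,43] y:[36,43] z:[80/3,37] -> hit [36,37] leaf, test {P0(miss), P5@t=37, P14(miss)}
    N9 x:[2,23] y:[35,45] z:[85/3,98/3] -> miss, prune
  N10 x:[1,33] y:[51/2,35] z:[68/3,107/3] -> hit [51/2,33], descend [1, 8]
    N1 x:[6,33] y:[55/2,35] z:[68/3,26] -> miss, prune
    N8 x:[1,20] y:[51/2,65/2] z:[83/3,107/3] -> miss, prune

Summary -> nodes [0, 2, 4, 9, 10, 1, 8]; box-tests=7; leaf-entries=1; first=P5

== RESULT ==
7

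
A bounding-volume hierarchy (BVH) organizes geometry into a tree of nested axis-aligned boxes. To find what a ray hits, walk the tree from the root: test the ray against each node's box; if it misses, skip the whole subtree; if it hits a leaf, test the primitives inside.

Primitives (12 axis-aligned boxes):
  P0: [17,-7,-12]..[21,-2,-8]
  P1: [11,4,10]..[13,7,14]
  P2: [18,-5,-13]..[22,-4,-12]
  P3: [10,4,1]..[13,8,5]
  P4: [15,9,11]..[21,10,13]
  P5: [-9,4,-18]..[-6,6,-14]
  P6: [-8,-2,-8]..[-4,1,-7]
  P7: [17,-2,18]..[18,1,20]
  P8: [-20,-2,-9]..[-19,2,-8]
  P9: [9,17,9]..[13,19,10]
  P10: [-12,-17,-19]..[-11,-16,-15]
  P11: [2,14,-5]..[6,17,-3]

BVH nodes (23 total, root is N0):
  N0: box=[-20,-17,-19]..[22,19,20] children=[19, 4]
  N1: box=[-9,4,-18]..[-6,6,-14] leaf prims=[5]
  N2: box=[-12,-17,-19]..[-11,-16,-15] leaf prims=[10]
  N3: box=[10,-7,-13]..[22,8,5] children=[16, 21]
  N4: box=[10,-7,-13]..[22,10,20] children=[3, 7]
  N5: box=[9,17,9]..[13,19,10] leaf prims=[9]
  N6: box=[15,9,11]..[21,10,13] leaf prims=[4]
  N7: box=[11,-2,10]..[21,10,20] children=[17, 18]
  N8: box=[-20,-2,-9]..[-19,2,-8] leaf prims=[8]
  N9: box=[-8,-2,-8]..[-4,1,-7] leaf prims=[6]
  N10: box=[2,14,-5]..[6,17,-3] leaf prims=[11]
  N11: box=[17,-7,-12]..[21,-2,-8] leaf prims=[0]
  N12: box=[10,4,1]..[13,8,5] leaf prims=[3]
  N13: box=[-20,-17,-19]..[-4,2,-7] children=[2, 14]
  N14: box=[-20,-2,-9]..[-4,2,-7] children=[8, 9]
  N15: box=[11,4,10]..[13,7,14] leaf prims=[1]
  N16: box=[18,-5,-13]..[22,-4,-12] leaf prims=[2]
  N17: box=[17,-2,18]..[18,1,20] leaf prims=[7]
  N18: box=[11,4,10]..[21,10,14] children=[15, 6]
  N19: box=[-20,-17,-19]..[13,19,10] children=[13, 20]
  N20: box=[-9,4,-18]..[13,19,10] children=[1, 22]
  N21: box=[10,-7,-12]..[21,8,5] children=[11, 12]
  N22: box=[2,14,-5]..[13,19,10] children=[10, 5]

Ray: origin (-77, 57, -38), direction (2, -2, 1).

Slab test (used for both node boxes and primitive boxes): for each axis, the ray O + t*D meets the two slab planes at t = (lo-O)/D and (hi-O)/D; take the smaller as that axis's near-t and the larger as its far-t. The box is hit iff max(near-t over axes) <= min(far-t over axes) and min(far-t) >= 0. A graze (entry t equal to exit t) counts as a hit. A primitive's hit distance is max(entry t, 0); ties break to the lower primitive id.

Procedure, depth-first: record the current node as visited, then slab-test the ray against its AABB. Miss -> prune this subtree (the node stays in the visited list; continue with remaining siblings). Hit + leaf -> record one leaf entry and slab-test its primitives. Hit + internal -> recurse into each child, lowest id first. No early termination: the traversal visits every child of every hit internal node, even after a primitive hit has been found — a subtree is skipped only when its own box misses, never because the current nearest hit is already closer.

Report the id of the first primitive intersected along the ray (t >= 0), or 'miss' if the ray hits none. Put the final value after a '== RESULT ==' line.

Walk:
N0 x:[57/2,99/2] y:[19,37] z:[19,58] -> hit [57/2,37], descend [4, 19]
  N4 x:[87/2,99/2] y:[47/2,32] z:[25,58] -> miss, prune
  N19 x:[57/2,45] y:[19,37] z:[19,48] -> hit [57/2,37], descend [13, 20]
    N13 x:[57/2,73/2] y:[55/2,37] z:[19,31] -> hit [57/2,31], descend [2, 14]
      N2 x:[65/2,33] y:[73/2,37] z:[19,23] -> miss, prune
      N14 x:[57/2,73/2] y:[55/2,59/2] z:[29,31] -> hit [29,59/2], descend [8, 9]
        N8 x:[57/2,29] y:[55/2,59/2] z:[29,30] -> hit [29,29] leaf, test {P8@t=29}
        N9 x:[69/2,73/2] y:[28,59/2] z:[30,31] -> miss, prune
    N20 x:[34,45] y:[19,53/2] z:[20,48] -> miss, prune

Visited [0, 4, 19, 13, 2, 14, 8, 9, 20]. Tests: 9 box, 1 leaf. Nearest: P8.

== RESULT ==
8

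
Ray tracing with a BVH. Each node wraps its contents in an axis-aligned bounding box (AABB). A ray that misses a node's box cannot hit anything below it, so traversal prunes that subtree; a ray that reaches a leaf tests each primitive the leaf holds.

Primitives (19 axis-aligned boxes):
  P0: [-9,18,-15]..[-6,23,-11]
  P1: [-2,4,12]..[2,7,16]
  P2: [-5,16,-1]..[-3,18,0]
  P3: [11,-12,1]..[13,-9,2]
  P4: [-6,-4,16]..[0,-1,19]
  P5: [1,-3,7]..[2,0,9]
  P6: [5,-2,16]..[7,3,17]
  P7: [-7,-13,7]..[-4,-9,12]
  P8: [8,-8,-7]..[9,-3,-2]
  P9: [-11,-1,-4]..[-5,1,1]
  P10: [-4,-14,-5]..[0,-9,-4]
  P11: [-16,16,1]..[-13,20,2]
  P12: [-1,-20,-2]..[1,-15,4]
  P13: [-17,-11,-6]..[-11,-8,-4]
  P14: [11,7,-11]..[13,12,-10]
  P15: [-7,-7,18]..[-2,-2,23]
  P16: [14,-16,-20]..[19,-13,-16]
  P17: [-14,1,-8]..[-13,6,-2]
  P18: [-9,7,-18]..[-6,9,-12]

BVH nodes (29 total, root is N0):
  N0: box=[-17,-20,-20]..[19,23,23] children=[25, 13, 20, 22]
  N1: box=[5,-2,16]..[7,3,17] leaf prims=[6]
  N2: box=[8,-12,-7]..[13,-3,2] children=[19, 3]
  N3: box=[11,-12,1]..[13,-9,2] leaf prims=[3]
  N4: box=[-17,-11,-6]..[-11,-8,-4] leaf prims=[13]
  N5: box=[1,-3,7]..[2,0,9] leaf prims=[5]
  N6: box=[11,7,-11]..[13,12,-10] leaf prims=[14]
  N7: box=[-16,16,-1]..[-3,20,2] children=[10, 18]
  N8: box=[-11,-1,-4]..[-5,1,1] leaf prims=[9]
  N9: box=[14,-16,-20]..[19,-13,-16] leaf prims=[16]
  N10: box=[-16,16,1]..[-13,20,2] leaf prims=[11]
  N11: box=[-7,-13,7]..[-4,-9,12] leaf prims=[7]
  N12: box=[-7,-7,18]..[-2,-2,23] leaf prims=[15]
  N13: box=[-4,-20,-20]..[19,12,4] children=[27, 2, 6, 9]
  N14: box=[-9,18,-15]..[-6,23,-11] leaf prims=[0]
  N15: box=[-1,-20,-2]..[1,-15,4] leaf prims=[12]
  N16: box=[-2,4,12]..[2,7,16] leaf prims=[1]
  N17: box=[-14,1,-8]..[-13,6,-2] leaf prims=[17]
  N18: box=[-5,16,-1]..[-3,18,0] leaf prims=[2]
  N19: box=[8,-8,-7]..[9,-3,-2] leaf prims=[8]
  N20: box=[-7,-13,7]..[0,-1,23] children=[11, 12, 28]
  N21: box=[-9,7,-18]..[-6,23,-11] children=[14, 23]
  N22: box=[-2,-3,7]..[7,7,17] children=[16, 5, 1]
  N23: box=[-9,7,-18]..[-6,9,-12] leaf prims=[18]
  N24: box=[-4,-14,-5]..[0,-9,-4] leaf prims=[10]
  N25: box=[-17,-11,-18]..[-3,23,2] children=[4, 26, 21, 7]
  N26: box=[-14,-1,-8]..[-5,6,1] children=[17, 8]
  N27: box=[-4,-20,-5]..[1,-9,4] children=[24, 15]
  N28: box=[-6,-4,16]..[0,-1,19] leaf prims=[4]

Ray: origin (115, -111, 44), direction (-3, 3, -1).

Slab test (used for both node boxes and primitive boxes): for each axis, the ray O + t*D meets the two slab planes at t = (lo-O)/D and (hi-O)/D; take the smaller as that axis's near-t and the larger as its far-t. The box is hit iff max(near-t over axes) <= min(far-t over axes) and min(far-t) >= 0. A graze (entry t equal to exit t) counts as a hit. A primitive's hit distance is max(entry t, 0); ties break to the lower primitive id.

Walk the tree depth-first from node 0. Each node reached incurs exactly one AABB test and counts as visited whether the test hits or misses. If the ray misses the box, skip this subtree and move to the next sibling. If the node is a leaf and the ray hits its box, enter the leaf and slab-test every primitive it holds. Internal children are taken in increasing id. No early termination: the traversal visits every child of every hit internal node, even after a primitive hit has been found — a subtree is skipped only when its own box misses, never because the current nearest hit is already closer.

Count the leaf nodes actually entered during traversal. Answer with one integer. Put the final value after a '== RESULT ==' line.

Trace the traversal:
N0 x:[32,44] y:[91/3,134/3] z:[21,64] -> hit [32,44], descend [13, 20, 22, 25]
  N13 x:[32,119/3] y:[91/3,41] z:[40,64] -> miss, prune
  N20 x:[115/3,122/3] y:[98/3,110/3] z:[21,37] -> miss, prune
  N22 x:[36,39] y:[36,118/3] z:[27,37] -> hit [36,37], descend [1, 5, 16]
    N1 x:[36,110/3] y:[109/3,38] z:[27,28] -> miss, prune
    N5 x:[113/3,38] y:[36,37] z:[35,37] -> miss, prune
    N16 x:[113/3,39] y:[115/3,118/3] z:[28,32] -> miss, prune
  N25 x:[118/3,44] y:[100/3,134/3] z:[42,62] -> hit [42,44], descend [4, 7, 21, 26]
    N4 x:[42,44] y:[100/3,103/3] z:[48,50] -> miss, prune
    N7 x:[118/3,131/3] y:[127/3,131/3] z:[42,45] -> hit [127/3,131/3], descend [10, 18]
      N10 x:[128/3,131/3] y:[127/3,131/3] z:[42,43] -> hit [128/3,43] leaf, test {P11@t=128/3}
      N18 x:[118/3,40] y:[127/3,43] z:[44,45] -> miss, prune
    N21 x:[121/3,124/3] y:[118/3,134/3] z:[55,62] -> miss, prune
    N26 x:[40,43] y:[110/3,39] z:[43,52] -> miss, prune

order=[0, 13, 20, 22, 1, 5, 16, 25, 4, 7, 10, 18, 21, 26]  |boxes|=14  |leaves|=1  hit=P11

== RESULT ==
1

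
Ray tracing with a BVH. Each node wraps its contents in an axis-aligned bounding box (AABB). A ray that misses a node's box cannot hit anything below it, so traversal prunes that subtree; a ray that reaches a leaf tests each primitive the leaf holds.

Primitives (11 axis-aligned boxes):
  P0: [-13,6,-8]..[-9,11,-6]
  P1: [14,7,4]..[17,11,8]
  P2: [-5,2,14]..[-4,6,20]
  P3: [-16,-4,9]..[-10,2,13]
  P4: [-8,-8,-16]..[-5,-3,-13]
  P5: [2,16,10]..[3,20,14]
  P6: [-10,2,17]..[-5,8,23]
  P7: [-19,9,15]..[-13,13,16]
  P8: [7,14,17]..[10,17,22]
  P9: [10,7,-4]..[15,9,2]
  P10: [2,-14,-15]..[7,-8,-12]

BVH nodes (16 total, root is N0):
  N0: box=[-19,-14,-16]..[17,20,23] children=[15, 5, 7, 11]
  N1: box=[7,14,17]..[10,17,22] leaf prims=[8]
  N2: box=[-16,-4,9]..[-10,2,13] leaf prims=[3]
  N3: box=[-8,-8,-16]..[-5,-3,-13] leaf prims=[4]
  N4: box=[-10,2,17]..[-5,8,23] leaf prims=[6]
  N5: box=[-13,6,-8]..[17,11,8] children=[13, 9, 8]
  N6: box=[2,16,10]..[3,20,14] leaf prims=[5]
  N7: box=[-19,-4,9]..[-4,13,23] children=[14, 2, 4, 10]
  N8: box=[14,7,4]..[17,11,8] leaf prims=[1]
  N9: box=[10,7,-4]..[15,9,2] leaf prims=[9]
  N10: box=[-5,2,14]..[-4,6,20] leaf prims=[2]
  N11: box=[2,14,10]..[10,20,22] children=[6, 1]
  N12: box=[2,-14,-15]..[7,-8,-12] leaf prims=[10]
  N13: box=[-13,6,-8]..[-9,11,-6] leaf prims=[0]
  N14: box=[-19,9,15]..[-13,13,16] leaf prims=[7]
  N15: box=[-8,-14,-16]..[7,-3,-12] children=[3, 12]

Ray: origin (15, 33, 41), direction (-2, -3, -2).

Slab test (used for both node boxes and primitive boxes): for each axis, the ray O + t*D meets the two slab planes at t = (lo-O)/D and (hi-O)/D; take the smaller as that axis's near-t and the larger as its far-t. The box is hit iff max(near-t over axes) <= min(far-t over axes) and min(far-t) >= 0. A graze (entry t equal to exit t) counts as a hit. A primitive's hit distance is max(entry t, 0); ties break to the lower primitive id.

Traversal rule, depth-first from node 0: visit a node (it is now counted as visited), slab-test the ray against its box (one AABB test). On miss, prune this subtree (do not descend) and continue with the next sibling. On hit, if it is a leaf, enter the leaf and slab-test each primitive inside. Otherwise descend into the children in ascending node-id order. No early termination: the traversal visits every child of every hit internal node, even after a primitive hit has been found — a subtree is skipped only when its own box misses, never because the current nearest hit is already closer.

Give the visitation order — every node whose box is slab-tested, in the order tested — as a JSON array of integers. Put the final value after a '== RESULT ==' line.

Traverse from the root:
N0 x:[-1,17] y:[13/3,47/3] z:[9,57/2] -> hit [9,47/3], descend [5, 7, 11, 15]
  N5 x:[-1,14] y:[22/3,9] z:[33/2,49/2] -> miss, prune
  N7 x:[19/2,17] y:[20/3,37/3] z:[9,16] -> hit [19/2,37/3], descend [2, 4, 10, 14]
    N2 x:[25/2,31/2] y:[31/3,37/3] z:[14,16] -> miss, prune
    N4 x:[10,25/2] y:[25/3,31/3] z:[9,12] -> hit [10,31/3] leaf, test {P6@t=10}
    N10 x:[19/2,10] y:[9,31/3] z:[21/2,27/2] -> miss, prune
    N14 x:[14,17] y:[20/3,8] z:[25/2,13] -> miss, prune
  N11 x:[5/2,13/2] y:[13/3,19/3] z:[19/2,31/2] -> miss, prune
  N15 x:[4,23/2] y:[12,47/3] z:[53/2,57/2] -> miss, prune

9 AABB tests over nodes [0, 5, 7, 2, 4, 10, 14, 11, 15]; 1 leaf entered; closest P6.

== RESULT ==
[0, 5, 7, 2, 4, 10, 14, 11, 15]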